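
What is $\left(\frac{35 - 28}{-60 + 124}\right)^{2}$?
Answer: $\frac{49}{4096} \approx 0.011963$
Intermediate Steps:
$\left(\frac{35 - 28}{-60 + 124}\right)^{2} = \left(\frac{7}{64}\right)^{2} = \frac{49}{4096}$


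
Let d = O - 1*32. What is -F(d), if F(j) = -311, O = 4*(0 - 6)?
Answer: 311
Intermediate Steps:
O = -24 (O = 4*(-6) = -24)
d = -56 (d = -24 - 1*32 = -24 - 32 = -56)
-F(d) = -1*(-311) = 311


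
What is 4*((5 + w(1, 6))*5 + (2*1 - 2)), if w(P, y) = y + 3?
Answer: 280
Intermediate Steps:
w(P, y) = 3 + y
4*((5 + w(1, 6))*5 + (2*1 - 2)) = 4*((5 + (3 + 6))*5 + (2*1 - 2)) = 4*((5 + 9)*5 + (2 - 2)) = 4*(14*5 + 0) = 4*(70 + 0) = 4*70 = 280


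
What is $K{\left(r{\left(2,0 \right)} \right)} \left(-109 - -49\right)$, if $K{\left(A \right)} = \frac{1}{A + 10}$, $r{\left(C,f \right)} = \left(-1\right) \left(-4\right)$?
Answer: $- \frac{30}{7} \approx -4.2857$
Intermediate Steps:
$r{\left(C,f \right)} = 4$
$K{\left(A \right)} = \frac{1}{10 + A}$
$K{\left(r{\left(2,0 \right)} \right)} \left(-109 - -49\right) = \frac{-109 - -49}{10 + 4} = \frac{-109 + 49}{14} = \frac{1}{14} \left(-60\right) = - \frac{30}{7}$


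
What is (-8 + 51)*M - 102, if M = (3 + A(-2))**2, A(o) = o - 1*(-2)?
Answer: 285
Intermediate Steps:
A(o) = 2 + o (A(o) = o + 2 = 2 + o)
M = 9 (M = (3 + (2 - 2))**2 = (3 + 0)**2 = 3**2 = 9)
(-8 + 51)*M - 102 = (-8 + 51)*9 - 102 = 43*9 - 102 = 387 - 102 = 285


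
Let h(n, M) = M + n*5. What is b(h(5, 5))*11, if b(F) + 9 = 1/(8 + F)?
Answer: -3751/38 ≈ -98.711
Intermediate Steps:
h(n, M) = M + 5*n
b(F) = -9 + 1/(8 + F)
b(h(5, 5))*11 = ((-71 - 9*(5 + 5*5))/(8 + (5 + 5*5)))*11 = ((-71 - 9*(5 + 25))/(8 + (5 + 25)))*11 = ((-71 - 9*30)/(8 + 30))*11 = ((-71 - 270)/38)*11 = ((1/38)*(-341))*11 = -341/38*11 = -3751/38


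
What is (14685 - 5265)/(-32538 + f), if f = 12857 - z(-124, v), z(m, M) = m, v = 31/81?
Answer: -3140/6519 ≈ -0.48167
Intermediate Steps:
v = 31/81 (v = 31*(1/81) = 31/81 ≈ 0.38272)
f = 12981 (f = 12857 - 1*(-124) = 12857 + 124 = 12981)
(14685 - 5265)/(-32538 + f) = (14685 - 5265)/(-32538 + 12981) = 9420/(-19557) = 9420*(-1/19557) = -3140/6519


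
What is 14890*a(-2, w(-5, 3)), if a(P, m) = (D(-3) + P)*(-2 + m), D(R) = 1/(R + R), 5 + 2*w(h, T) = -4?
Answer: 1258205/6 ≈ 2.0970e+5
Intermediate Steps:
w(h, T) = -9/2 (w(h, T) = -5/2 + (½)*(-4) = -5/2 - 2 = -9/2)
D(R) = 1/(2*R)
a(P, m) = (-2 + m)*(-⅙ + P) (a(P, m) = ((½)/(-3) + P)*(-2 + m) = ((½)*(-⅓) + P)*(-2 + m) = (-⅙ + P)*(-2 + m) = (-2 + m)*(-⅙ + P))
14890*a(-2, w(-5, 3)) = 14890*(⅓ - 2*(-2) - ⅙*(-9/2) - 2*(-9/2)) = 14890*(⅓ + 4 + ¾ + 9) = 14890*(169/12) = 1258205/6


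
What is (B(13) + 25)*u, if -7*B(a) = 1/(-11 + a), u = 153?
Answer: 53397/14 ≈ 3814.1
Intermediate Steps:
B(a) = -1/(7*(-11 + a))
(B(13) + 25)*u = (-1/(-77 + 7*13) + 25)*153 = (-1/(-77 + 91) + 25)*153 = (-1/14 + 25)*153 = (349/14)*153 = 53397/14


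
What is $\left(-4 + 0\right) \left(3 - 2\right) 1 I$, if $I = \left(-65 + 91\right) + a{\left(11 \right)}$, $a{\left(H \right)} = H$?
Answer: $-148$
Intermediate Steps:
$I = 37$ ($I = \left(-65 + 91\right) + 11 = 26 + 11 = 37$)
$\left(-4 + 0\right) \left(3 - 2\right) 1 I = \left(-4 + 0\right) \left(3 - 2\right) 1 \cdot 37 = \left(-4\right) 1 \cdot 1 \cdot 37 = \left(-4\right) 1 \cdot 37 = \left(-4\right) 37 = -148$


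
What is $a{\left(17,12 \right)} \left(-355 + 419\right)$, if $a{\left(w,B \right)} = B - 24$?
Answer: $-768$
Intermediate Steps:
$a{\left(w,B \right)} = -24 + B$ ($a{\left(w,B \right)} = B - 24 = -24 + B$)
$a{\left(17,12 \right)} \left(-355 + 419\right) = \left(-24 + 12\right) \left(-355 + 419\right) = \left(-12\right) 64 = -768$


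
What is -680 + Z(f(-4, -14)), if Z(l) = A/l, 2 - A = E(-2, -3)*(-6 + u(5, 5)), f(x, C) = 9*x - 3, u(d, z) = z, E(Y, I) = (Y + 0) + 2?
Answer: -26522/39 ≈ -680.05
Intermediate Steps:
E(Y, I) = 2 + Y (E(Y, I) = Y + 2 = 2 + Y)
f(x, C) = -3 + 9*x
A = 2 (A = 2 - (2 - 2)*(-6 + 5) = 2 - 0*(-1) = 2 - 1*0 = 2 + 0 = 2)
Z(l) = 2/l
-680 + Z(f(-4, -14)) = -680 + 2/(-3 + 9*(-4)) = -680 + 2/(-3 - 36) = -680 + 2/(-39) = -680 + 2*(-1/39) = -680 - 2/39 = -26522/39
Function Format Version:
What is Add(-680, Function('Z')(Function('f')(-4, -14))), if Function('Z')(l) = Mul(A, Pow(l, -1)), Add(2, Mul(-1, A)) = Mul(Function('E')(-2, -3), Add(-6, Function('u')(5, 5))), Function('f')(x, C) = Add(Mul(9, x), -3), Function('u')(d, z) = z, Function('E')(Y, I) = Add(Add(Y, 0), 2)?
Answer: Rational(-26522, 39) ≈ -680.05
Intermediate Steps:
Function('E')(Y, I) = Add(2, Y) (Function('E')(Y, I) = Add(Y, 2) = Add(2, Y))
Function('f')(x, C) = Add(-3, Mul(9, x))
A = 2 (A = Add(2, Mul(-1, Mul(Add(2, -2), Add(-6, 5)))) = Add(2, Mul(-1, Mul(0, -1))) = Add(2, Mul(-1, 0)) = Add(2, 0) = 2)
Function('Z')(l) = Mul(2, Pow(l, -1))
Add(-680, Function('Z')(Function('f')(-4, -14))) = Add(-680, Mul(2, Pow(Add(-3, Mul(9, -4)), -1))) = Add(-680, Mul(2, Pow(Add(-3, -36), -1))) = Add(-680, Mul(2, Pow(-39, -1))) = Add(-680, Mul(2, Rational(-1, 39))) = Add(-680, Rational(-2, 39)) = Rational(-26522, 39)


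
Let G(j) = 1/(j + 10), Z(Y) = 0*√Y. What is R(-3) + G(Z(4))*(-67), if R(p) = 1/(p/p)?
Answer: -57/10 ≈ -5.7000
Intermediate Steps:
Z(Y) = 0
R(p) = 1 (R(p) = 1/1 = 1)
G(j) = 1/(10 + j)
R(-3) + G(Z(4))*(-67) = 1 - 67/(10 + 0) = 1 - 67/10 = -57/10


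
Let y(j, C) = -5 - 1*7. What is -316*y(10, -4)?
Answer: 3792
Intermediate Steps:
y(j, C) = -12 (y(j, C) = -5 - 7 = -12)
-316*y(10, -4) = -316*(-12) = 3792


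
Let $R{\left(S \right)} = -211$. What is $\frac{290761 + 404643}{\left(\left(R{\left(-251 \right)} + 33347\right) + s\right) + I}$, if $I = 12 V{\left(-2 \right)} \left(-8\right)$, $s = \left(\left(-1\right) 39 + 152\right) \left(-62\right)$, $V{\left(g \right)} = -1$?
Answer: $\frac{347702}{13113} \approx 26.516$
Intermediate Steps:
$s = -7006$ ($s = \left(-39 + 152\right) \left(-62\right) = 113 \left(-62\right) = -7006$)
$I = 96$ ($I = 12 \left(-1\right) \left(-8\right) = \left(-12\right) \left(-8\right) = 96$)
$\frac{290761 + 404643}{\left(\left(R{\left(-251 \right)} + 33347\right) + s\right) + I} = \frac{290761 + 404643}{\left(\left(-211 + 33347\right) - 7006\right) + 96} = \frac{695404}{\left(33136 - 7006\right) + 96} = \frac{695404}{26130 + 96} = \frac{695404}{26226} = 695404 \cdot \frac{1}{26226} = \frac{347702}{13113}$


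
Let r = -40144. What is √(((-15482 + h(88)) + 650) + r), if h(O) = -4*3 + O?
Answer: 30*I*√61 ≈ 234.31*I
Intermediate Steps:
h(O) = -12 + O
√(((-15482 + h(88)) + 650) + r) = √(((-15482 + (-12 + 88)) + 650) - 40144) = √(((-15482 + 76) + 650) - 40144) = √((-15406 + 650) - 40144) = √(-14756 - 40144) = √(-54900) = 30*I*√61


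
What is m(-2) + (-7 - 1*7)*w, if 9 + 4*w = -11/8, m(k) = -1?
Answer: 565/16 ≈ 35.313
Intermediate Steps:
w = -83/32 (w = -9/4 + (-11/8)/4 = -9/4 + (-11*1/8)/4 = -9/4 + (1/4)*(-11/8) = -9/4 - 11/32 = -83/32 ≈ -2.5938)
m(-2) + (-7 - 1*7)*w = -1 + (-7 - 1*7)*(-83/32) = -1 + (-7 - 7)*(-83/32) = -1 - 14*(-83/32) = -1 + 581/16 = 565/16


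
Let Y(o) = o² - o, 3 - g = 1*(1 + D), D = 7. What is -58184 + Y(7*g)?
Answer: -56924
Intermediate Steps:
g = -5 (g = 3 - (1 + 7) = 3 - 8 = -5)
-58184 + Y(7*g) = -58184 + (7*(-5))*(-1 + 7*(-5)) = -58184 - 35*(-1 - 35) = -58184 - 35*(-36) = -58184 + 1260 = -56924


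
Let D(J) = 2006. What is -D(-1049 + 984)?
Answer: -2006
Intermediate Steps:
-D(-1049 + 984) = -1*2006 = -2006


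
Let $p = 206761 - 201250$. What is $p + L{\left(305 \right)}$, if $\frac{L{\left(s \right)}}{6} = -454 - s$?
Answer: $957$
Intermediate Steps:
$L{\left(s \right)} = -2724 - 6 s$ ($L{\left(s \right)} = 6 \left(-454 - s\right) = -2724 - 6 s$)
$p = 5511$ ($p = 206761 - 201250 = 5511$)
$p + L{\left(305 \right)} = 5511 - 4554 = 957$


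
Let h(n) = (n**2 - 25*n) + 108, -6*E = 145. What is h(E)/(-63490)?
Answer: -46663/2285640 ≈ -0.020416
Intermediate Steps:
E = -145/6 (E = -1/6*145 = -145/6 ≈ -24.167)
h(n) = 108 + n**2 - 25*n
h(E)/(-63490) = (108 + (-145/6)**2 - 25*(-145/6))/(-63490) = (108 + 21025/36 + 3625/6)*(-1/63490) = (46663/36)*(-1/63490) = -46663/2285640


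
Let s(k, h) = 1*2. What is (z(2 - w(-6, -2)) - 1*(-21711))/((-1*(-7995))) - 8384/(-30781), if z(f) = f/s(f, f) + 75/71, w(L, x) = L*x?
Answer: 52198843661/17472680745 ≈ 2.9875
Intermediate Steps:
s(k, h) = 2
z(f) = 75/71 + f/2 (z(f) = f/2 + 75/71 = 75/71 + f/2)
(z(2 - w(-6, -2)) - 1*(-21711))/((-1*(-7995))) - 8384/(-30781) = ((75/71 + (2 - (-6)*(-2))/2) - 1*(-21711))/((-1*(-7995))) - 8384/(-30781) = ((75/71 + (2 - 1*12)/2) + 21711)/7995 - 8384*(-1/30781) = ((75/71 + (2 - 12)/2) + 21711)*(1/7995) + 8384/30781 = ((75/71 + (½)*(-10)) + 21711)*(1/7995) + 8384/30781 = ((75/71 - 5) + 21711)*(1/7995) + 8384/30781 = (-280/71 + 21711)*(1/7995) + 8384/30781 = (1541201/71)*(1/7995) + 8384/30781 = 1541201/567645 + 8384/30781 = 52198843661/17472680745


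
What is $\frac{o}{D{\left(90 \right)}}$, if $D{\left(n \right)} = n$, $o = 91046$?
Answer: $\frac{45523}{45} \approx 1011.6$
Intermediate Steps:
$\frac{o}{D{\left(90 \right)}} = \frac{91046}{90} = 91046 \cdot \frac{1}{90} = \frac{45523}{45}$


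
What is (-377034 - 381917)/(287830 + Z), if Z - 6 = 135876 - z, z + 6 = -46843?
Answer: -758951/470561 ≈ -1.6129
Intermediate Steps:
z = -46849 (z = -6 - 46843 = -46849)
Z = 182731 (Z = 6 + (135876 - 1*(-46849)) = 6 + (135876 + 46849) = 6 + 182725 = 182731)
(-377034 - 381917)/(287830 + Z) = (-377034 - 381917)/(287830 + 182731) = -758951/470561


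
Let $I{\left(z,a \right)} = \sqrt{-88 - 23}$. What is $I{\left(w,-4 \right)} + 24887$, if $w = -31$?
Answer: $24887 + i \sqrt{111} \approx 24887.0 + 10.536 i$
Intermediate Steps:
$I{\left(z,a \right)} = i \sqrt{111}$ ($I{\left(z,a \right)} = \sqrt{-111} = i \sqrt{111}$)
$I{\left(w,-4 \right)} + 24887 = i \sqrt{111} + 24887 = 24887 + i \sqrt{111}$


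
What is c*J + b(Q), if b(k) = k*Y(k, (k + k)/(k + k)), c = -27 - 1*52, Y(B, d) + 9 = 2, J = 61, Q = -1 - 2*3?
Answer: -4770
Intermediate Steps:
Q = -7 (Q = -1 - 6 = -7)
Y(B, d) = -7 (Y(B, d) = -9 + 2 = -7)
c = -79 (c = -27 - 52 = -79)
b(k) = -7*k (b(k) = k*(-7) = -7*k)
c*J + b(Q) = -79*61 - 7*(-7) = -4819 + 49 = -4770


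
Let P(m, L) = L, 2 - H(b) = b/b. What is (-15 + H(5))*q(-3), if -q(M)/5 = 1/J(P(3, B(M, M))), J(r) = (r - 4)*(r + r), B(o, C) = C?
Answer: 5/3 ≈ 1.6667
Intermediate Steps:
H(b) = 1 (H(b) = 2 - b/b = 2 - 1*1 = 2 - 1 = 1)
J(r) = 2*r*(-4 + r) (J(r) = (-4 + r)*(2*r) = 2*r*(-4 + r))
q(M) = -5/(2*M*(-4 + M)) (q(M) = -5*1/(2*M*(-4 + M)) = -5/(2*M*(-4 + M)))
(-15 + H(5))*q(-3) = (-15 + 1)*(-5/2/(-3*(-4 - 3))) = -(-35)*(-1)/(3*(-7)) = -(-35)*(-1)*(-1)/(3*7) = -14*(-5/42) = 5/3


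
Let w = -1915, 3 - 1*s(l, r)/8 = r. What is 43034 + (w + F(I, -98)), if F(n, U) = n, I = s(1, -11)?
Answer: 41231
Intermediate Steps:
s(l, r) = 24 - 8*r
I = 112 (I = 24 - 8*(-11) = 24 + 88 = 112)
43034 + (w + F(I, -98)) = 43034 + (-1915 + 112) = 43034 - 1803 = 41231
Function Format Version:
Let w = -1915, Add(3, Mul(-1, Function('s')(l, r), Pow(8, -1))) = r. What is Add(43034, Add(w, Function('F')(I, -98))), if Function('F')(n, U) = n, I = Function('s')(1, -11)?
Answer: 41231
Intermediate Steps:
Function('s')(l, r) = Add(24, Mul(-8, r))
I = 112 (I = Add(24, Mul(-8, -11)) = Add(24, 88) = 112)
Add(43034, Add(w, Function('F')(I, -98))) = Add(43034, Add(-1915, 112)) = Add(43034, -1803) = 41231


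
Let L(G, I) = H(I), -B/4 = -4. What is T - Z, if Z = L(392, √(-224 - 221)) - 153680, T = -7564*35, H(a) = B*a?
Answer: -111060 - 16*I*√445 ≈ -1.1106e+5 - 337.52*I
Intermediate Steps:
B = 16 (B = -4*(-4) = 16)
H(a) = 16*a
L(G, I) = 16*I
T = -264740
Z = -153680 + 16*I*√445 (Z = 16*√(-224 - 221) - 153680 = 16*√(-445) - 153680 = 16*(I*√445) - 153680 = 16*I*√445 - 153680 = -153680 + 16*I*√445 ≈ -1.5368e+5 + 337.52*I)
T - Z = -264740 - (-153680 + 16*I*√445) = -264740 + (153680 - 16*I*√445) = -111060 - 16*I*√445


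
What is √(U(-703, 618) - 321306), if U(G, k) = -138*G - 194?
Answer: I*√224486 ≈ 473.8*I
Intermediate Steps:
U(G, k) = -194 - 138*G
√(U(-703, 618) - 321306) = √((-194 - 138*(-703)) - 321306) = √((-194 + 97014) - 321306) = √(96820 - 321306) = √(-224486) = I*√224486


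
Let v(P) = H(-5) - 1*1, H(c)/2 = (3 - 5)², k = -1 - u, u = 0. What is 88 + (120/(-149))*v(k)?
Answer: 12272/149 ≈ 82.362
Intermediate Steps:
k = -1 (k = -1 - 1*0 = -1 + 0 = -1)
H(c) = 8 (H(c) = 2*(3 - 5)² = 2*(-2)² = 2*4 = 8)
v(P) = 7 (v(P) = 8 - 1*1 = 8 - 1 = 7)
88 + (120/(-149))*v(k) = 88 + (120/(-149))*7 = 88 + (120*(-1/149))*7 = 88 - 120/149*7 = 88 - 840/149 = 12272/149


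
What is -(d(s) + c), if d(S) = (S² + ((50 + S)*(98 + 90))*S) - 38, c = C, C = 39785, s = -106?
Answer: -1166951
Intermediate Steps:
c = 39785
d(S) = -38 + S² + S*(9400 + 188*S) (d(S) = (S² + ((50 + S)*188)*S) - 38 = (S² + (9400 + 188*S)*S) - 38 = (S² + S*(9400 + 188*S)) - 38 = -38 + S² + S*(9400 + 188*S))
-(d(s) + c) = -((-38 + 189*(-106)² + 9400*(-106)) + 39785) = -((-38 + 189*11236 - 996400) + 39785) = -((-38 + 2123604 - 996400) + 39785) = -(1127166 + 39785) = -1*1166951 = -1166951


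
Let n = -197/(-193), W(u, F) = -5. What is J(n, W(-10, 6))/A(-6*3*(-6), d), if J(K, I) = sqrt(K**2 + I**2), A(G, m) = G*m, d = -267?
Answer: -sqrt(970034)/5565348 ≈ -0.00017697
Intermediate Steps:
n = 197/193 (n = -197*(-1/193) = 197/193 ≈ 1.0207)
J(K, I) = sqrt(I**2 + K**2)
J(n, W(-10, 6))/A(-6*3*(-6), d) = sqrt((-5)**2 + (197/193)**2)/(((-6*3*(-6))*(-267))) = sqrt(25 + 38809/37249)/((-18*(-6)*(-267))) = sqrt(970034/37249)/((108*(-267))) = (sqrt(970034)/193)/(-28836) = (sqrt(970034)/193)*(-1/28836) = -sqrt(970034)/5565348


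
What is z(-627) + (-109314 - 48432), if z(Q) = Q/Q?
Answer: -157745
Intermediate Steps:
z(Q) = 1
z(-627) + (-109314 - 48432) = 1 + (-109314 - 48432) = 1 - 157746 = -157745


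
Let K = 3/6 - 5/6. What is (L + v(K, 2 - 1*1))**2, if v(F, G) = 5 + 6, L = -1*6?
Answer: 25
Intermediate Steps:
L = -6
K = -1/3 (K = 3*(1/6) - 5*1/6 = 1/2 - 5/6 = -1/3 ≈ -0.33333)
v(F, G) = 11
(L + v(K, 2 - 1*1))**2 = (-6 + 11)**2 = 5**2 = 25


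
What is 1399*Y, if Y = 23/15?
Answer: 32177/15 ≈ 2145.1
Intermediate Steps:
Y = 23/15 (Y = 23*(1/15) = 23/15 ≈ 1.5333)
1399*Y = 1399*(23/15) = 32177/15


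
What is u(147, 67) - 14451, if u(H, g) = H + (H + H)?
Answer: -14010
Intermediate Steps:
u(H, g) = 3*H (u(H, g) = H + 2*H = 3*H)
u(147, 67) - 14451 = 3*147 - 14451 = 441 - 14451 = -14010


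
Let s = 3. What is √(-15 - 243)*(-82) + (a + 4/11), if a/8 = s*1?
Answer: 268/11 - 82*I*√258 ≈ 24.364 - 1317.1*I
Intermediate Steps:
a = 24 (a = 8*(3*1) = 8*3 = 24)
√(-15 - 243)*(-82) + (a + 4/11) = √(-15 - 243)*(-82) + (24 + 4/11) = √(-258)*(-82) + (24 + 4*(1/11)) = (I*√258)*(-82) + (24 + 4/11) = -82*I*√258 + 268/11 = 268/11 - 82*I*√258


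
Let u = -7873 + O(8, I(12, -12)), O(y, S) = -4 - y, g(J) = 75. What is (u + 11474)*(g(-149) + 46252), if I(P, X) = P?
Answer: 166267603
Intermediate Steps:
u = -7885 (u = -7873 + (-4 - 1*8) = -7873 + (-4 - 8) = -7873 - 12 = -7885)
(u + 11474)*(g(-149) + 46252) = (-7885 + 11474)*(75 + 46252) = 3589*46327 = 166267603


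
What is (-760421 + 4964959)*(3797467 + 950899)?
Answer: 19964685284908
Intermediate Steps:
(-760421 + 4964959)*(3797467 + 950899) = 4204538*4748366 = 19964685284908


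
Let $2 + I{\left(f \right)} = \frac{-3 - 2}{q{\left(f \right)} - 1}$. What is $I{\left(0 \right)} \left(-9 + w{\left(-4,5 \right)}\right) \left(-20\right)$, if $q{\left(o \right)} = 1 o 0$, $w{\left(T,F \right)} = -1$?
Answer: $600$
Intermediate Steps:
$q{\left(o \right)} = 0$ ($q{\left(o \right)} = o 0 = 0$)
$I{\left(f \right)} = 3$ ($I{\left(f \right)} = -2 + \frac{-3 - 2}{0 - 1} = -2 - \frac{5}{-1} = -2 - -5 = -2 + 5 = 3$)
$I{\left(0 \right)} \left(-9 + w{\left(-4,5 \right)}\right) \left(-20\right) = 3 \left(-9 - 1\right) \left(-20\right) = 3 \left(\left(-10\right) \left(-20\right)\right) = 3 \cdot 200 = 600$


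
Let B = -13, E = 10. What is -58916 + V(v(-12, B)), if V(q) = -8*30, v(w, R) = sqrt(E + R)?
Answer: -59156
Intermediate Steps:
v(w, R) = sqrt(10 + R)
V(q) = -240
-58916 + V(v(-12, B)) = -58916 - 240 = -59156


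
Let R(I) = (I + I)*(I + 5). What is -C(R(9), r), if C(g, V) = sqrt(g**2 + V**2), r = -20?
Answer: -4*sqrt(3994) ≈ -252.79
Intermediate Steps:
R(I) = 2*I*(5 + I) (R(I) = (2*I)*(5 + I) = 2*I*(5 + I))
C(g, V) = sqrt(V**2 + g**2)
-C(R(9), r) = -sqrt((-20)**2 + (2*9*(5 + 9))**2) = -sqrt(400 + (2*9*14)**2) = -sqrt(400 + 252**2) = -sqrt(400 + 63504) = -sqrt(63904) = -4*sqrt(3994)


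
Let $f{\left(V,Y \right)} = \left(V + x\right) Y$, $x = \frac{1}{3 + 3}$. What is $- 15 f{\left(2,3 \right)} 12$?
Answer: $-1170$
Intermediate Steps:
$x = \frac{1}{6} \approx 0.16667$
$f{\left(V,Y \right)} = Y \left(\frac{1}{6} + V\right)$ ($f{\left(V,Y \right)} = \left(V + \frac{1}{6}\right) Y = \left(\frac{1}{6} + V\right) Y = Y \left(\frac{1}{6} + V\right)$)
$- 15 f{\left(2,3 \right)} 12 = - 15 \cdot 3 \left(\frac{1}{6} + 2\right) 12 = - 15 \cdot 3 \cdot \frac{13}{6} \cdot 12 = \left(-15\right) \frac{13}{2} \cdot 12 = \left(- \frac{195}{2}\right) 12 = -1170$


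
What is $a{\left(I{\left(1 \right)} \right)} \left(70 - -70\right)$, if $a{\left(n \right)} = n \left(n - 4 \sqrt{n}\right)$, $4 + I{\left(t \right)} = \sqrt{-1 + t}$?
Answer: $2240 + 4480 i \approx 2240.0 + 4480.0 i$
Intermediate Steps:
$I{\left(t \right)} = -4 + \sqrt{-1 + t}$
$a{\left(I{\left(1 \right)} \right)} \left(70 - -70\right) = \left(\left(-4 + \sqrt{-1 + 1}\right)^{2} - 4 \left(-4 + \sqrt{-1 + 1}\right)^{\frac{3}{2}}\right) \left(70 - -70\right) = \left(\left(-4 + \sqrt{0}\right)^{2} - 4 \left(-4 + \sqrt{0}\right)^{\frac{3}{2}}\right) \left(70 + 70\right) = \left(\left(-4 + 0\right)^{2} - 4 \left(-4 + 0\right)^{\frac{3}{2}}\right) 140 = \left(\left(-4\right)^{2} - 4 \left(-4\right)^{\frac{3}{2}}\right) 140 = \left(16 - 4 \left(- 8 i\right)\right) 140 = \left(16 + 32 i\right) 140 = 2240 + 4480 i$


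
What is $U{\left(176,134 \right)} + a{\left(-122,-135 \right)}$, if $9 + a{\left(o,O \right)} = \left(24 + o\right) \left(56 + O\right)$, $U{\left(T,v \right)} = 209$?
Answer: $7942$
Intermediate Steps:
$a{\left(o,O \right)} = -9 + \left(24 + o\right) \left(56 + O\right)$
$U{\left(176,134 \right)} + a{\left(-122,-135 \right)} = 209 + \left(1335 + 24 \left(-135\right) + 56 \left(-122\right) - -16470\right) = 209 + \left(1335 - 3240 - 6832 + 16470\right) = 209 + 7733 = 7942$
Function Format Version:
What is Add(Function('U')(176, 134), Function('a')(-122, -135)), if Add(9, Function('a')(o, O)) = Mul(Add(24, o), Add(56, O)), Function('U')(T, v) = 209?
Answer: 7942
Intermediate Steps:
Function('a')(o, O) = Add(-9, Mul(Add(24, o), Add(56, O)))
Add(Function('U')(176, 134), Function('a')(-122, -135)) = Add(209, Add(1335, Mul(24, -135), Mul(56, -122), Mul(-135, -122))) = Add(209, Add(1335, -3240, -6832, 16470)) = Add(209, 7733) = 7942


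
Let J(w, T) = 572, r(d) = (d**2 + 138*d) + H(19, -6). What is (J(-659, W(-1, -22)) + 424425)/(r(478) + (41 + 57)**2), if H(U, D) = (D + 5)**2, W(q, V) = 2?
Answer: 424997/304053 ≈ 1.3978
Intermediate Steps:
H(U, D) = (5 + D)**2
r(d) = 1 + d**2 + 138*d (r(d) = (d**2 + 138*d) + (5 - 6)**2 = (d**2 + 138*d) + (-1)**2 = (d**2 + 138*d) + 1 = 1 + d**2 + 138*d)
(J(-659, W(-1, -22)) + 424425)/(r(478) + (41 + 57)**2) = (572 + 424425)/((1 + 478**2 + 138*478) + (41 + 57)**2) = 424997/((1 + 228484 + 65964) + 98**2) = 424997/(294449 + 9604) = 424997/304053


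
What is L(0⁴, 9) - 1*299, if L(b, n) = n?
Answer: -290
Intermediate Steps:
L(0⁴, 9) - 1*299 = 9 - 1*299 = 9 - 299 = -290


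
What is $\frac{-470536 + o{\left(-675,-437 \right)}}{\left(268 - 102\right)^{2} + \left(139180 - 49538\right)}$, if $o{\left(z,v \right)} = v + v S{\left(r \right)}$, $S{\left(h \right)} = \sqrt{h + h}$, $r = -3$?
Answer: $- \frac{156991}{39066} - \frac{437 i \sqrt{6}}{117198} \approx -4.0186 - 0.0091335 i$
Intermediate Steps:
$S{\left(h \right)} = \sqrt{2} \sqrt{h}$ ($S{\left(h \right)} = \sqrt{2 h} = \sqrt{2} \sqrt{h}$)
$o{\left(z,v \right)} = v + i v \sqrt{6}$ ($o{\left(z,v \right)} = v + v \sqrt{2} \sqrt{-3} = v + v \sqrt{2} i \sqrt{3} = v + v i \sqrt{6} = v + i v \sqrt{6}$)
$\frac{-470536 + o{\left(-675,-437 \right)}}{\left(268 - 102\right)^{2} + \left(139180 - 49538\right)} = \frac{-470536 - 437 \left(1 + i \sqrt{6}\right)}{\left(268 - 102\right)^{2} + \left(139180 - 49538\right)} = \frac{-470536 - \left(437 + 437 i \sqrt{6}\right)}{166^{2} + 89642} = \frac{-470973 - 437 i \sqrt{6}}{27556 + 89642} = \frac{-470973 - 437 i \sqrt{6}}{117198} = \left(-470973 - 437 i \sqrt{6}\right) \frac{1}{117198} = - \frac{156991}{39066} - \frac{437 i \sqrt{6}}{117198}$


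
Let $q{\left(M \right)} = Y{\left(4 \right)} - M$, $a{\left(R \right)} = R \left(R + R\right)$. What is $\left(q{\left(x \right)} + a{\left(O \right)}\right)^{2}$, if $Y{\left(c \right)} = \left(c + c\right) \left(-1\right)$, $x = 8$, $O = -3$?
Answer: $4$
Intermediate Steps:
$a{\left(R \right)} = 2 R^{2}$ ($a{\left(R \right)} = R 2 R = 2 R^{2}$)
$Y{\left(c \right)} = - 2 c$ ($Y{\left(c \right)} = 2 c \left(-1\right) = - 2 c$)
$q{\left(M \right)} = -8 - M$ ($q{\left(M \right)} = \left(-2\right) 4 - M = -8 - M$)
$\left(q{\left(x \right)} + a{\left(O \right)}\right)^{2} = \left(\left(-8 - 8\right) + 2 \left(-3\right)^{2}\right)^{2} = \left(\left(-8 - 8\right) + 2 \cdot 9\right)^{2} = \left(-16 + 18\right)^{2} = 2^{2} = 4$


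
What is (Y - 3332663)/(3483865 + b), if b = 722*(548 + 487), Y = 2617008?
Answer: -143131/846227 ≈ -0.16914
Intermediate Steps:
b = 747270 (b = 722*1035 = 747270)
(Y - 3332663)/(3483865 + b) = (2617008 - 3332663)/(3483865 + 747270) = -715655/4231135 = -715655*1/4231135 = -143131/846227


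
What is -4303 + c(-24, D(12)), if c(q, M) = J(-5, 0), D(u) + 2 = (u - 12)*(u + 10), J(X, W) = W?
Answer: -4303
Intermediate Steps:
D(u) = -2 + (-12 + u)*(10 + u) (D(u) = -2 + (u - 12)*(u + 10) = -2 + (-12 + u)*(10 + u))
c(q, M) = 0
-4303 + c(-24, D(12)) = -4303 + 0 = -4303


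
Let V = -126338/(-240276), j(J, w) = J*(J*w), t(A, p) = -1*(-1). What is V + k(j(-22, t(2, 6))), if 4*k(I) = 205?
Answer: 12440483/240276 ≈ 51.776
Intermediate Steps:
t(A, p) = 1
j(J, w) = w*J**2
k(I) = 205/4 (k(I) = (1/4)*205 = 205/4)
V = 63169/120138 (V = -126338*(-1/240276) = 63169/120138 ≈ 0.52580)
V + k(j(-22, t(2, 6))) = 63169/120138 + 205/4 = 12440483/240276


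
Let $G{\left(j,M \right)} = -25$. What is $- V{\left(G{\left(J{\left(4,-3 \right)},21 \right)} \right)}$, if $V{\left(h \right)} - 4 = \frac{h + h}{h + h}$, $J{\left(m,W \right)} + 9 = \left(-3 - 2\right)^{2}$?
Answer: $-5$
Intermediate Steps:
$J{\left(m,W \right)} = 16$ ($J{\left(m,W \right)} = -9 + \left(-3 - 2\right)^{2} = -9 + \left(-5\right)^{2} = -9 + 25 = 16$)
$V{\left(h \right)} = 5$ ($V{\left(h \right)} = 4 + \frac{h + h}{h + h} = 4 + \frac{2 h}{2 h} = 4 + 2 h \frac{1}{2 h} = 4 + 1 = 5$)
$- V{\left(G{\left(J{\left(4,-3 \right)},21 \right)} \right)} = \left(-1\right) 5 = -5$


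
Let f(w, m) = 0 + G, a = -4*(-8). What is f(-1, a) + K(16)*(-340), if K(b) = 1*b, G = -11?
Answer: -5451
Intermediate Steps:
a = 32
K(b) = b
f(w, m) = -11 (f(w, m) = 0 - 11 = -11)
f(-1, a) + K(16)*(-340) = -11 + 16*(-340) = -11 - 5440 = -5451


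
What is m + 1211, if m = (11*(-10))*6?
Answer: 551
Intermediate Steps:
m = -660 (m = -110*6 = -660)
m + 1211 = -660 + 1211 = 551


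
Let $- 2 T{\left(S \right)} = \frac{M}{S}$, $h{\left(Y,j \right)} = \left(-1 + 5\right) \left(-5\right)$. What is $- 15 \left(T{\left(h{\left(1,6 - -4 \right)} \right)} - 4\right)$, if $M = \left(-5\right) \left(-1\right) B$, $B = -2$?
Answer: $\frac{255}{4} \approx 63.75$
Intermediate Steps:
$M = -10$ ($M = \left(-5\right) \left(-1\right) \left(-2\right) = 5 \left(-2\right) = -10$)
$h{\left(Y,j \right)} = -20$ ($h{\left(Y,j \right)} = 4 \left(-5\right) = -20$)
$T{\left(S \right)} = \frac{5}{S}$ ($T{\left(S \right)} = - \frac{\left(-10\right) \frac{1}{S}}{2} = \frac{5}{S}$)
$- 15 \left(T{\left(h{\left(1,6 - -4 \right)} \right)} - 4\right) = - 15 \left(\frac{5}{-20} - 4\right) = - 15 \left(5 \left(- \frac{1}{20}\right) - 4\right) = - 15 \left(- \frac{1}{4} - 4\right) = \left(-15\right) \left(- \frac{17}{4}\right) = \frac{255}{4}$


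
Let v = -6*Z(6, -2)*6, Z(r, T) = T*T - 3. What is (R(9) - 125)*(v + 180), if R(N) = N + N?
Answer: -15408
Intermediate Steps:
Z(r, T) = -3 + T² (Z(r, T) = T² - 3 = -3 + T²)
R(N) = 2*N
v = -36 (v = -6*(-3 + (-2)²)*6 = -6*(-3 + 4)*6 = -6*1*6 = -6*6 = -36)
(R(9) - 125)*(v + 180) = (2*9 - 125)*(-36 + 180) = (18 - 125)*144 = -107*144 = -15408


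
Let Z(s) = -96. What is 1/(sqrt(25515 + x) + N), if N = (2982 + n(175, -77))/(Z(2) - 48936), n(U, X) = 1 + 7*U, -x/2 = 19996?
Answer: -3223854/543823584433 - 37564641*I*sqrt(14477)/543823584433 ≈ -5.9281e-6 - 0.0083111*I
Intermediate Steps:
x = -39992 (x = -2*19996 = -39992)
N = -526/6129 (N = (2982 + (1 + 7*175))/(-96 - 48936) = (2982 + (1 + 1225))/(-49032) = (2982 + 1226)*(-1/49032) = 4208*(-1/49032) = -526/6129 ≈ -0.085822)
1/(sqrt(25515 + x) + N) = 1/(sqrt(25515 - 39992) - 526/6129) = 1/(sqrt(-14477) - 526/6129) = 1/(I*sqrt(14477) - 526/6129) = 1/(-526/6129 + I*sqrt(14477))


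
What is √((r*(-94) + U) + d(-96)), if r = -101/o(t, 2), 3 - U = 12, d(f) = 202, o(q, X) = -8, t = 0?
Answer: 5*I*√159/2 ≈ 31.524*I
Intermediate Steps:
U = -9 (U = 3 - 1*12 = 3 - 12 = -9)
r = 101/8 (r = -101/(-8) = -101*(-⅛) = 101/8 ≈ 12.625)
√((r*(-94) + U) + d(-96)) = √(((101/8)*(-94) - 9) + 202) = √((-4747/4 - 9) + 202) = √(-4783/4 + 202) = √(-3975/4) = 5*I*√159/2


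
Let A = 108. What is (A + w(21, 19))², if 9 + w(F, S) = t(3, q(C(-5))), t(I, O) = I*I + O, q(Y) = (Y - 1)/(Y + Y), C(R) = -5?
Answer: 294849/25 ≈ 11794.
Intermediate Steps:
q(Y) = (-1 + Y)/(2*Y) (q(Y) = (-1 + Y)/((2*Y)) = (-1 + Y)*(1/(2*Y)) = (-1 + Y)/(2*Y))
t(I, O) = O + I² (t(I, O) = I² + O = O + I²)
w(F, S) = ⅗ (w(F, S) = -9 + ((½)*(-1 - 5)/(-5) + 3²) = -9 + ((½)*(-⅕)*(-6) + 9) = -9 + (⅗ + 9) = -9 + 48/5 = ⅗)
(A + w(21, 19))² = (108 + ⅗)² = (543/5)² = 294849/25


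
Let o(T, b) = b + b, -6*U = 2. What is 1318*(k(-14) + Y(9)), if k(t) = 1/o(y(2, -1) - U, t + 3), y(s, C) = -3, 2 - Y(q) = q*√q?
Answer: -363109/11 ≈ -33010.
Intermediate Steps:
Y(q) = 2 - q^(3/2) (Y(q) = 2 - q*√q = 2 - q^(3/2))
U = -⅓ (U = -⅙*2 = -⅓ ≈ -0.33333)
o(T, b) = 2*b
k(t) = 1/(6 + 2*t) (k(t) = 1/(2*(t + 3)) = 1/(2*(3 + t)) = 1/(6 + 2*t))
1318*(k(-14) + Y(9)) = 1318*(1/(2*(3 - 14)) + (2 - 9^(3/2))) = 1318*((½)/(-11) + (2 - 1*27)) = 1318*((½)*(-1/11) + (2 - 27)) = 1318*(-1/22 - 25) = 1318*(-551/22) = -363109/11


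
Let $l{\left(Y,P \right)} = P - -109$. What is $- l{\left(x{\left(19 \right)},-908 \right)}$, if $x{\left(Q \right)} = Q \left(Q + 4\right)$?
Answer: $799$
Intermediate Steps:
$x{\left(Q \right)} = Q \left(4 + Q\right)$
$l{\left(Y,P \right)} = 109 + P$ ($l{\left(Y,P \right)} = P + 109 = 109 + P$)
$- l{\left(x{\left(19 \right)},-908 \right)} = - (109 - 908) = \left(-1\right) \left(-799\right) = 799$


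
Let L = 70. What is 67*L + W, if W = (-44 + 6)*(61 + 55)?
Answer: 282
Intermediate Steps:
W = -4408 (W = -38*116 = -4408)
67*L + W = 67*70 - 4408 = 4690 - 4408 = 282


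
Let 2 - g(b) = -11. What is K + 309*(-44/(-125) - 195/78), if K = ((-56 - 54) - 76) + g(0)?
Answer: -209183/250 ≈ -836.73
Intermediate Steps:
g(b) = 13 (g(b) = 2 - 1*(-11) = 2 + 11 = 13)
K = -173 (K = ((-56 - 54) - 76) + 13 = (-110 - 76) + 13 = -186 + 13 = -173)
K + 309*(-44/(-125) - 195/78) = -173 + 309*(-44/(-125) - 195/78) = -173 + 309*(-44*(-1/125) - 195*1/78) = -173 + 309*(44/125 - 5/2) = -173 + 309*(-537/250) = -173 - 165933/250 = -209183/250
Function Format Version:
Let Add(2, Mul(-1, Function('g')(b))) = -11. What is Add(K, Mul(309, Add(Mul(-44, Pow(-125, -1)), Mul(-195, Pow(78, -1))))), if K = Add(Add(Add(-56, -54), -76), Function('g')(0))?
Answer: Rational(-209183, 250) ≈ -836.73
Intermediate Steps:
Function('g')(b) = 13 (Function('g')(b) = Add(2, Mul(-1, -11)) = Add(2, 11) = 13)
K = -173 (K = Add(Add(Add(-56, -54), -76), 13) = Add(Add(-110, -76), 13) = Add(-186, 13) = -173)
Add(K, Mul(309, Add(Mul(-44, Pow(-125, -1)), Mul(-195, Pow(78, -1))))) = Add(-173, Mul(309, Add(Mul(-44, Pow(-125, -1)), Mul(-195, Pow(78, -1))))) = Add(-173, Mul(309, Add(Mul(-44, Rational(-1, 125)), Mul(-195, Rational(1, 78))))) = Add(-173, Mul(309, Add(Rational(44, 125), Rational(-5, 2)))) = Add(-173, Mul(309, Rational(-537, 250))) = Add(-173, Rational(-165933, 250)) = Rational(-209183, 250)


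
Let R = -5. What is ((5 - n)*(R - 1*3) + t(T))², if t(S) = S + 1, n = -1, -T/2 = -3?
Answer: 1681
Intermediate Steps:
T = 6 (T = -2*(-3) = 6)
t(S) = 1 + S
((5 - n)*(R - 1*3) + t(T))² = ((5 - 1*(-1))*(-5 - 1*3) + (1 + 6))² = ((5 + 1)*(-5 - 3) + 7)² = (6*(-8) + 7)² = (-48 + 7)² = (-41)² = 1681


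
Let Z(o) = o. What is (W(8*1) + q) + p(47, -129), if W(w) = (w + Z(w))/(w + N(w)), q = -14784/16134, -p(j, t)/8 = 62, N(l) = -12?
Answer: -1346964/2689 ≈ -500.92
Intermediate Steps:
p(j, t) = -496 (p(j, t) = -8*62 = -496)
q = -2464/2689 (q = -14784*1/16134 = -2464/2689 ≈ -0.91633)
W(w) = 2*w/(-12 + w) (W(w) = (w + w)/(w - 12) = (2*w)/(-12 + w) = 2*w/(-12 + w))
(W(8*1) + q) + p(47, -129) = (2*(8*1)/(-12 + 8*1) - 2464/2689) - 496 = (2*8/(-12 + 8) - 2464/2689) - 496 = (2*8/(-4) - 2464/2689) - 496 = (2*8*(-¼) - 2464/2689) - 496 = (-4 - 2464/2689) - 496 = -13220/2689 - 496 = -1346964/2689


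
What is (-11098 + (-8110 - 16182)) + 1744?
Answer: -33646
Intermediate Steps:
(-11098 + (-8110 - 16182)) + 1744 = (-11098 - 24292) + 1744 = -35390 + 1744 = -33646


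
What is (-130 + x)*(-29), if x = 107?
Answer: 667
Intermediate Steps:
(-130 + x)*(-29) = (-130 + 107)*(-29) = -23*(-29) = 667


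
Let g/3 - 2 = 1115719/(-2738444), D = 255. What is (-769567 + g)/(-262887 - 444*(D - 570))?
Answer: 2107403050241/336902549988 ≈ 6.2552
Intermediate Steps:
g = 13083507/2738444 (g = 6 + 3*(1115719/(-2738444)) = 6 + 3*(1115719*(-1/2738444)) = 6 + 3*(-1115719/2738444) = 6 - 3347157/2738444 = 13083507/2738444 ≈ 4.7777)
(-769567 + g)/(-262887 - 444*(D - 570)) = (-769567 + 13083507/2738444)/(-262887 - 444*(255 - 570)) = -2107403050241/(2738444*(-262887 - 444*(-315))) = -2107403050241/(2738444*(-262887 + 139860)) = -2107403050241/2738444/(-123027) = -2107403050241/2738444*(-1/123027) = 2107403050241/336902549988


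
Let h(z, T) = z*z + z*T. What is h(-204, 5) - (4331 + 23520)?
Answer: 12745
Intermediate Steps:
h(z, T) = z**2 + T*z
h(-204, 5) - (4331 + 23520) = -204*(5 - 204) - (4331 + 23520) = -204*(-199) - 1*27851 = 40596 - 27851 = 12745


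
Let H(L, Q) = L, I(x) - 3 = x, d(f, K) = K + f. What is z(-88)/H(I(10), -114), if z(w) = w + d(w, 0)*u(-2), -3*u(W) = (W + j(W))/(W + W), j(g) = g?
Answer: -176/39 ≈ -4.5128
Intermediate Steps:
I(x) = 3 + x
u(W) = -⅓ (u(W) = -(W + W)/(3*(W + W)) = -2*W/(3*(2*W)) = -2*W*1/(2*W)/3 = -⅓*1 = -⅓)
z(w) = 2*w/3 (z(w) = w + (0 + w)*(-⅓) = w + w*(-⅓) = w - w/3 = 2*w/3)
z(-88)/H(I(10), -114) = ((⅔)*(-88))/(3 + 10) = -176/3/13 = -176/3*1/13 = -176/39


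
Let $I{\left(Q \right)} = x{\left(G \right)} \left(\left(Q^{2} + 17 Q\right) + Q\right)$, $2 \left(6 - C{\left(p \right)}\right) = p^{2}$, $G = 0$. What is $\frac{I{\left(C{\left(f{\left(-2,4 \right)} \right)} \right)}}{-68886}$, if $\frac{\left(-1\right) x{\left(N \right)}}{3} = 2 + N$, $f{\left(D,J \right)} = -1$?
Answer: $\frac{517}{45924} \approx 0.011258$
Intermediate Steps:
$C{\left(p \right)} = 6 - \frac{p^{2}}{2}$
$x{\left(N \right)} = -6 - 3 N$ ($x{\left(N \right)} = - 3 \left(2 + N\right) = -6 - 3 N$)
$I{\left(Q \right)} = - 108 Q - 6 Q^{2}$ ($I{\left(Q \right)} = \left(-6 - 0\right) \left(\left(Q^{2} + 17 Q\right) + Q\right) = \left(-6 + 0\right) \left(Q^{2} + 18 Q\right) = - 6 \left(Q^{2} + 18 Q\right) = - 108 Q - 6 Q^{2}$)
$\frac{I{\left(C{\left(f{\left(-2,4 \right)} \right)} \right)}}{-68886} = \frac{\left(-6\right) \left(6 - \frac{\left(-1\right)^{2}}{2}\right) \left(18 + \left(6 - \frac{\left(-1\right)^{2}}{2}\right)\right)}{-68886} = - 6 \left(6 - \frac{1}{2}\right) \left(18 + \left(6 - \frac{1}{2}\right)\right) \left(- \frac{1}{68886}\right) = \left(-6\right) \frac{11}{2} \left(18 + \frac{11}{2}\right) \left(- \frac{1}{68886}\right) = \left(-6\right) \frac{11}{2} \cdot \frac{47}{2} \left(- \frac{1}{68886}\right) = \left(- \frac{1551}{2}\right) \left(- \frac{1}{68886}\right) = \frac{517}{45924}$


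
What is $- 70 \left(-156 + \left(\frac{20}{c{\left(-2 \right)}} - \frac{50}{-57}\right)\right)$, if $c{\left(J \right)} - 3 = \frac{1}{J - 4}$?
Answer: $\frac{10043180}{969} \approx 10364.0$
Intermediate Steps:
$c{\left(J \right)} = 3 + \frac{1}{-4 + J}$ ($c{\left(J \right)} = 3 + \frac{1}{J - 4} = 3 + \frac{1}{-4 + J}$)
$- 70 \left(-156 + \left(\frac{20}{c{\left(-2 \right)}} - \frac{50}{-57}\right)\right) = - 70 \left(-156 - \left(- \frac{50}{57} - 20 \frac{-4 - 2}{-11 + 3 \left(-2\right)}\right)\right) = - 70 \left(-156 - \left(- \frac{50}{57} - \frac{20}{\frac{1}{-6} \left(-11 - 6\right)}\right)\right) = - 70 \left(-156 + \left(\frac{20}{\left(- \frac{1}{6}\right) \left(-17\right)} + \frac{50}{57}\right)\right) = - 70 \left(-156 + \left(\frac{20}{\frac{17}{6}} + \frac{50}{57}\right)\right) = - 70 \left(-156 + \left(20 \cdot \frac{6}{17} + \frac{50}{57}\right)\right) = - 70 \left(-156 + \left(\frac{120}{17} + \frac{50}{57}\right)\right) = - 70 \left(-156 + \frac{7690}{969}\right) = \left(-70\right) \left(- \frac{143474}{969}\right) = \frac{10043180}{969}$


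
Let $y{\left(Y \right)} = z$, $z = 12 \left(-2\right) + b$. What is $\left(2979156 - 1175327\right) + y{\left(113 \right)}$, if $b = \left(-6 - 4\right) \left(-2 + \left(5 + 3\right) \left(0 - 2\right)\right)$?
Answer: $1803985$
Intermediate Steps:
$b = 180$ ($b = - 10 \left(-2 + 8 \left(-2\right)\right) = - 10 \left(-2 - 16\right) = \left(-10\right) \left(-18\right) = 180$)
$z = 156$ ($z = 12 \left(-2\right) + 180 = -24 + 180 = 156$)
$y{\left(Y \right)} = 156$
$\left(2979156 - 1175327\right) + y{\left(113 \right)} = \left(2979156 - 1175327\right) + 156 = 1803829 + 156 = 1803985$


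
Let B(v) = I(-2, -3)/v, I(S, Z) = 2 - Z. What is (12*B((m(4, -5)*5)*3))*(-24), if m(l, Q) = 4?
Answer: -24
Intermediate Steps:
B(v) = 5/v (B(v) = (2 - 1*(-3))/v = (2 + 3)/v = 5/v)
(12*B((m(4, -5)*5)*3))*(-24) = (12*(5/(((4*5)*3))))*(-24) = (12*(5/((20*3))))*(-24) = (12*(5/60))*(-24) = (12*(5*(1/60)))*(-24) = (12*(1/12))*(-24) = 1*(-24) = -24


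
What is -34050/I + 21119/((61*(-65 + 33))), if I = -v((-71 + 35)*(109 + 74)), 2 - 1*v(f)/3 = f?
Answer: -11701901/1286368 ≈ -9.0968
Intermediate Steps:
v(f) = 6 - 3*f
I = -19770 (I = -(6 - 3*(-71 + 35)*(109 + 74)) = -(6 - (-108)*183) = -(6 - 3*(-6588)) = -(6 + 19764) = -1*19770 = -19770)
-34050/I + 21119/((61*(-65 + 33))) = -34050/(-19770) + 21119/((61*(-65 + 33))) = -34050*(-1/19770) + 21119/((61*(-32))) = 1135/659 + 21119/(-1952) = 1135/659 + 21119*(-1/1952) = 1135/659 - 21119/1952 = -11701901/1286368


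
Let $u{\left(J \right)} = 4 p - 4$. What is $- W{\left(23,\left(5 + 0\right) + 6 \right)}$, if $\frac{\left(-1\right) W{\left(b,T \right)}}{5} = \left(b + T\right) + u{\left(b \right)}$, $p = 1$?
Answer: $170$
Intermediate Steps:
$u{\left(J \right)} = 0$ ($u{\left(J \right)} = 4 \cdot 1 - 4 = 4 - 4 = 0$)
$W{\left(b,T \right)} = - 5 T - 5 b$ ($W{\left(b,T \right)} = - 5 \left(\left(b + T\right) + 0\right) = - 5 \left(\left(T + b\right) + 0\right) = - 5 \left(T + b\right) = - 5 T - 5 b$)
$- W{\left(23,\left(5 + 0\right) + 6 \right)} = - (- 5 \left(\left(5 + 0\right) + 6\right) - 115) = - (- 5 \left(5 + 6\right) - 115) = - (\left(-5\right) 11 - 115) = - (-55 - 115) = \left(-1\right) \left(-170\right) = 170$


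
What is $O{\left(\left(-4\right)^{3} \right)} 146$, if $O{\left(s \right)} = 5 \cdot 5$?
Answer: $3650$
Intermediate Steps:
$O{\left(s \right)} = 25$
$O{\left(\left(-4\right)^{3} \right)} 146 = 25 \cdot 146 = 3650$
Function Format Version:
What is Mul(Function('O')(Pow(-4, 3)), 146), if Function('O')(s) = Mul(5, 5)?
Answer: 3650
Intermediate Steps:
Function('O')(s) = 25
Mul(Function('O')(Pow(-4, 3)), 146) = Mul(25, 146) = 3650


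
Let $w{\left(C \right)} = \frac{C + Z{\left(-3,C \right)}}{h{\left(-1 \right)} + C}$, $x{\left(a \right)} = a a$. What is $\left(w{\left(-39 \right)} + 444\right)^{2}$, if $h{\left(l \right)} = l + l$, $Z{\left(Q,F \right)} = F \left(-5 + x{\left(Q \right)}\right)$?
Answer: $\frac{338523201}{1681} \approx 2.0138 \cdot 10^{5}$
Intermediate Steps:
$x{\left(a \right)} = a^{2}$
$Z{\left(Q,F \right)} = F \left(-5 + Q^{2}\right)$
$h{\left(l \right)} = 2 l$
$w{\left(C \right)} = \frac{5 C}{-2 + C}$ ($w{\left(C \right)} = \frac{C + C \left(-5 + \left(-3\right)^{2}\right)}{2 \left(-1\right) + C} = \frac{C + C \left(-5 + 9\right)}{-2 + C} = \frac{C + C 4}{-2 + C} = \frac{C + 4 C}{-2 + C} = \frac{5 C}{-2 + C}$)
$\left(w{\left(-39 \right)} + 444\right)^{2} = \left(5 \left(-39\right) \frac{1}{-2 - 39} + 444\right)^{2} = \left(5 \left(-39\right) \frac{1}{-41} + 444\right)^{2} = \left(5 \left(-39\right) \left(- \frac{1}{41}\right) + 444\right)^{2} = \left(\frac{195}{41} + 444\right)^{2} = \left(\frac{18399}{41}\right)^{2} = \frac{338523201}{1681}$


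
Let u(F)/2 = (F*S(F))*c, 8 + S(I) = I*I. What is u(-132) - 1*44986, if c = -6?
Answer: 27541958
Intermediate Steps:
S(I) = -8 + I² (S(I) = -8 + I*I = -8 + I²)
u(F) = -12*F*(-8 + F²) (u(F) = 2*((F*(-8 + F²))*(-6)) = 2*(-6*F*(-8 + F²)) = -12*F*(-8 + F²))
u(-132) - 1*44986 = 12*(-132)*(8 - 1*(-132)²) - 1*44986 = 12*(-132)*(8 - 1*17424) - 44986 = 12*(-132)*(8 - 17424) - 44986 = 12*(-132)*(-17416) - 44986 = 27586944 - 44986 = 27541958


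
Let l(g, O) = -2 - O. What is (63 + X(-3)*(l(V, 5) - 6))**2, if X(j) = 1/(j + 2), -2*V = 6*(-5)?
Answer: 5776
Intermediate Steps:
V = 15 (V = -3*(-5) = -1/2*(-30) = 15)
X(j) = 1/(2 + j)
(63 + X(-3)*(l(V, 5) - 6))**2 = (63 + ((-2 - 1*5) - 6)/(2 - 3))**2 = (63 + ((-2 - 5) - 6)/(-1))**2 = (63 - (-7 - 6))**2 = (63 - 1*(-13))**2 = (63 + 13)**2 = 76**2 = 5776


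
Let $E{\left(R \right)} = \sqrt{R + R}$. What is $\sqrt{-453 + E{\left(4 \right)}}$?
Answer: $\sqrt{-453 + 2 \sqrt{2}} \approx 21.217 i$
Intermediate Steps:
$E{\left(R \right)} = \sqrt{2} \sqrt{R}$ ($E{\left(R \right)} = \sqrt{2 R} = \sqrt{2} \sqrt{R}$)
$\sqrt{-453 + E{\left(4 \right)}} = \sqrt{-453 + \sqrt{2} \sqrt{4}} = \sqrt{-453 + \sqrt{2} \cdot 2} = \sqrt{-453 + 2 \sqrt{2}}$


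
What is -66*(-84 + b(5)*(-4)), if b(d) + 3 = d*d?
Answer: 11352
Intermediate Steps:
b(d) = -3 + d**2 (b(d) = -3 + d*d = -3 + d**2)
-66*(-84 + b(5)*(-4)) = -66*(-84 + (-3 + 5**2)*(-4)) = -66*(-84 + (-3 + 25)*(-4)) = -66*(-84 + 22*(-4)) = -66*(-84 - 88) = -66*(-172) = 11352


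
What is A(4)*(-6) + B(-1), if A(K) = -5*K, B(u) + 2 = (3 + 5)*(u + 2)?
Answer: 126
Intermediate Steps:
B(u) = 14 + 8*u (B(u) = -2 + (3 + 5)*(u + 2) = -2 + 8*(2 + u) = -2 + (16 + 8*u) = 14 + 8*u)
A(4)*(-6) + B(-1) = -5*4*(-6) + (14 + 8*(-1)) = -20*(-6) + (14 - 8) = 120 + 6 = 126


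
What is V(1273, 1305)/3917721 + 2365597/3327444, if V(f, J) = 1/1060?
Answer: 409325582934611/575756544551310 ≈ 0.71094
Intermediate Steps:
V(f, J) = 1/1060
V(1273, 1305)/3917721 + 2365597/3327444 = (1/1060)/3917721 + 2365597/3327444 = (1/1060)*(1/3917721) + 2365597*(1/3327444) = 1/4152784260 + 2365597/3327444 = 409325582934611/575756544551310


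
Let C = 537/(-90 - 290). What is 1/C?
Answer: -380/537 ≈ -0.70763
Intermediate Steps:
C = -537/380 (C = 537/(-380) = 537*(-1/380) = -537/380 ≈ -1.4132)
1/C = 1/(-537/380) = -380/537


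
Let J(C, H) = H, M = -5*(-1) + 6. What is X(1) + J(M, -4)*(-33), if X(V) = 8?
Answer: 140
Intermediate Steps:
M = 11 (M = 5 + 6 = 11)
X(1) + J(M, -4)*(-33) = 8 - 4*(-33) = 8 + 132 = 140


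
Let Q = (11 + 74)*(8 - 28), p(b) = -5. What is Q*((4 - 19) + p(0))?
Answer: 34000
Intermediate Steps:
Q = -1700 (Q = 85*(-20) = -1700)
Q*((4 - 19) + p(0)) = -1700*((4 - 19) - 5) = -1700*(-15 - 5) = -1700*(-20) = 34000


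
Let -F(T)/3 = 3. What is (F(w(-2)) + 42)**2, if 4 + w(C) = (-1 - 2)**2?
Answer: 1089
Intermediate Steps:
w(C) = 5 (w(C) = -4 + (-1 - 2)**2 = -4 + (-3)**2 = -4 + 9 = 5)
F(T) = -9 (F(T) = -3*3 = -9)
(F(w(-2)) + 42)**2 = (-9 + 42)**2 = 33**2 = 1089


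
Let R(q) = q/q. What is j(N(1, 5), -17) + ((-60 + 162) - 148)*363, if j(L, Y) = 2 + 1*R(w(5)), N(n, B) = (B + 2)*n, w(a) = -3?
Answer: -16695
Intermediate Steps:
R(q) = 1
N(n, B) = n*(2 + B) (N(n, B) = (2 + B)*n = n*(2 + B))
j(L, Y) = 3 (j(L, Y) = 2 + 1*1 = 2 + 1 = 3)
j(N(1, 5), -17) + ((-60 + 162) - 148)*363 = 3 + ((-60 + 162) - 148)*363 = 3 + (102 - 148)*363 = 3 - 46*363 = 3 - 16698 = -16695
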